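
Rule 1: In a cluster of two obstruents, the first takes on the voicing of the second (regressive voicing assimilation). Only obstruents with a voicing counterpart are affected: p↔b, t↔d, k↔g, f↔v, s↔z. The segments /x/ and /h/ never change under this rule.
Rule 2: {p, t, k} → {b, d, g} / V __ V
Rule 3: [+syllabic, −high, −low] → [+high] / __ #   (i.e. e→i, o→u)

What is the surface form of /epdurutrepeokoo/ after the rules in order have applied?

Rule 1 (regressive voicing assimilation): /p/ precedes the voiced obstruent /d/, so it voices to [b] by assimilation. /epdurutrepeokoo/ → ebdurutrepeokoo.
Rule 2 (intervocalic voicing): /p/ is a voiceless stop between vowels /e/ and /e/, so it voices to [b]. /k/ is a voiceless stop between vowels /o/ and /o/, so it voices to [g]. /ebdurutrepeokoo/ → ebdurutrebeogoo.
Rule 3 (final vowel raising): /o/ is a mid vowel in word-final position, so it raises to [u]. /ebdurutrebeogoo/ → ebdurutrebeogou.

ebdurutrebeogou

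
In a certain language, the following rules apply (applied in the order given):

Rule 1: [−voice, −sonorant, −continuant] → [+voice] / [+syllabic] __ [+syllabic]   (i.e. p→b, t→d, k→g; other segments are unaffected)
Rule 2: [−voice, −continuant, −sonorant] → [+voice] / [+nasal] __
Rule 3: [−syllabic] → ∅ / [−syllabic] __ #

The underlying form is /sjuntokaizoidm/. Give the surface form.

sjundogaizoid

Rule 1 (intervocalic voicing): /k/ is a voiceless stop between vowels /o/ and /a/, so it voices to [g]. /sjuntokaizoidm/ → sjuntogaizoidm.
Rule 2 (post-nasal voicing): /t/ is a voiceless stop immediately after the nasal /n/, so it voices to [d]. /sjuntogaizoidm/ → sjundogaizoidm.
Rule 3 (final cluster simplification): /m/ is the second consonant of a word-final cluster /dm/, so it deletes. /sjundogaizoidm/ → sjundogaizoid.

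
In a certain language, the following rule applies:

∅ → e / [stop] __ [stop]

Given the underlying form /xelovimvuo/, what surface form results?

No segment of /xelovimvuo/ meets the structural description of the rule, so the form surfaces unchanged.

xelovimvuo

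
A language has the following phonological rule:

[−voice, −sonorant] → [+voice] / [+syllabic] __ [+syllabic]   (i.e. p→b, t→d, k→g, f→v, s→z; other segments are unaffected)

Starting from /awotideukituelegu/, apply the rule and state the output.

awodideugiduelegu

/t/ is a voiceless obstruent between vowels /o/ and /i/, so it voices to [d].
/k/ is a voiceless obstruent between vowels /u/ and /i/, so it voices to [g].
/t/ is a voiceless obstruent between vowels /i/ and /u/, so it voices to [d].
Surface form: [awodideugiduelegu].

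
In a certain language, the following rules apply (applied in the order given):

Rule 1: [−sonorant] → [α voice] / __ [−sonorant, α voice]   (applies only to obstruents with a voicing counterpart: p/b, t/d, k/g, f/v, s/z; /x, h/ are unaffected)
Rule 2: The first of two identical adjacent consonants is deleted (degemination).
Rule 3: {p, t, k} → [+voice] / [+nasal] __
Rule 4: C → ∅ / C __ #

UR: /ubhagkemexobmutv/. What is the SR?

uphakemexobmud

Rule 1 (regressive voicing assimilation): /b/ precedes the voiceless obstruent /h/, so it devoices to [p] by assimilation. /g/ precedes the voiceless obstruent /k/, so it devoices to [k] by assimilation. /t/ precedes the voiced obstruent /v/, so it voices to [d] by assimilation. /ubhagkemexobmutv/ → uphakkemexobmudv.
Rule 2 (degemination): /kk/ is a geminate; the first /k/ deletes. /uphakkemexobmudv/ → uphakemexobmudv.
Rule 3 (post-nasal voicing): no segment meets the environment; /uphakemexobmudv/ is unchanged.
Rule 4 (final cluster simplification): /v/ is the second consonant of a word-final cluster /dv/, so it deletes. /uphakemexobmudv/ → uphakemexobmud.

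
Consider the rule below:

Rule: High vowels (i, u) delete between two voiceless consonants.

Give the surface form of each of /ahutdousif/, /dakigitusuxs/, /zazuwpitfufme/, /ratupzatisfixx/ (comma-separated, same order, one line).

ahtdousf, dakigitsxs, zazuwptffme, ratpzatsfxx

/ahutdousif/: /u/ is a high vowel flanked by voiceless consonants /h/ and /t/, so it deletes. /i/ is a high vowel flanked by voiceless consonants /s/ and /f/, so it deletes. → [ahtdousf].
/dakigitusuxs/: /u/ is a high vowel flanked by voiceless consonants /t/ and /s/, so it deletes. /u/ is a high vowel flanked by voiceless consonants /s/ and /x/, so it deletes. → [dakigitsxs].
/zazuwpitfufme/: /i/ is a high vowel flanked by voiceless consonants /p/ and /t/, so it deletes. /u/ is a high vowel flanked by voiceless consonants /f/ and /f/, so it deletes. → [zazuwptffme].
/ratupzatisfixx/: /u/ is a high vowel flanked by voiceless consonants /t/ and /p/, so it deletes. /i/ is a high vowel flanked by voiceless consonants /t/ and /s/, so it deletes. /i/ is a high vowel flanked by voiceless consonants /f/ and /x/, so it deletes. → [ratpzatsfxx].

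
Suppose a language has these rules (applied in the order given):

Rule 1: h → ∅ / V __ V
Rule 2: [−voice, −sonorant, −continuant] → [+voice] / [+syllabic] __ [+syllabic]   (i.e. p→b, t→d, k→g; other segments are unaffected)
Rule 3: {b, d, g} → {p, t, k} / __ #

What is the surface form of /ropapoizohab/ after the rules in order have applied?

Rule 1 (intervocalic h-deletion): /h/ occurs between vowels /o/ and /a/, so it deletes. /ropapoizohab/ → ropapoizoab.
Rule 2 (intervocalic voicing): /p/ is a voiceless stop between vowels /o/ and /a/, so it voices to [b]. /p/ is a voiceless stop between vowels /a/ and /o/, so it voices to [b]. /ropapoizoab/ → robaboizoab.
Rule 3 (final devoicing): /b/ is a voiced stop in word-final position, so it devoices to [p]. /robaboizoab/ → robaboizoap.

robaboizoap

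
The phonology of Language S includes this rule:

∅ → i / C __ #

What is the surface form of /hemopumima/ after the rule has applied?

No segment of /hemopumima/ meets the structural description of the rule, so the form surfaces unchanged.

hemopumima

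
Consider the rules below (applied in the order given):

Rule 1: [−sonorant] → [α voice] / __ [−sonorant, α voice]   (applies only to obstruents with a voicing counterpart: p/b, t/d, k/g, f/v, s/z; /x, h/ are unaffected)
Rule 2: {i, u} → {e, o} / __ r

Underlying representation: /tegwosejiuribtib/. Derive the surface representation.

tegwosejioriptib

Rule 1 (regressive voicing assimilation): /b/ precedes the voiceless obstruent /t/, so it devoices to [p] by assimilation. /tegwosejiuribtib/ → tegwosejiuriptib.
Rule 2 (pre-rhotic lowering): /u/ is a high vowel immediately before /r/, so it lowers to [o]. /tegwosejiuriptib/ → tegwosejioriptib.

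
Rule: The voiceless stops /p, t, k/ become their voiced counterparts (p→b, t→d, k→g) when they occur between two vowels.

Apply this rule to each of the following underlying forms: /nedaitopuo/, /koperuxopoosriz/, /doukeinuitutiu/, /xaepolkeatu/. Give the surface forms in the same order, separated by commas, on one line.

nedaidobuo, koberuxoboosriz, dougeinuidudiu, xaebolkeadu

/nedaitopuo/: /t/ is a voiceless stop between vowels /i/ and /o/, so it voices to [d]. /p/ is a voiceless stop between vowels /o/ and /u/, so it voices to [b]. → [nedaidobuo].
/koperuxopoosriz/: /p/ is a voiceless stop between vowels /o/ and /e/, so it voices to [b]. /p/ is a voiceless stop between vowels /o/ and /o/, so it voices to [b]. → [koberuxoboosriz].
/doukeinuitutiu/: /k/ is a voiceless stop between vowels /u/ and /e/, so it voices to [g]. /t/ is a voiceless stop between vowels /i/ and /u/, so it voices to [d]. /t/ is a voiceless stop between vowels /u/ and /i/, so it voices to [d]. → [dougeinuidudiu].
/xaepolkeatu/: /p/ is a voiceless stop between vowels /e/ and /o/, so it voices to [b]. /t/ is a voiceless stop between vowels /a/ and /u/, so it voices to [d]. → [xaebolkeadu].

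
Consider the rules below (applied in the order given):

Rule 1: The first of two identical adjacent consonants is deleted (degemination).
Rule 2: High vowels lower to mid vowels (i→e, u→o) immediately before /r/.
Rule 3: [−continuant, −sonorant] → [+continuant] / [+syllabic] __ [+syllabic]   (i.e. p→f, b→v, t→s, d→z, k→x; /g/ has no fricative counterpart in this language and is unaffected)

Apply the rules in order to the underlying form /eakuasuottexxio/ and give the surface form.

eaxuasuosexio

Rule 1 (degemination): /tt/ is a geminate; the first /t/ deletes. /xx/ is a geminate; the first /x/ deletes. /eakuasuottexxio/ → eakuasuotexio.
Rule 2 (pre-rhotic lowering): no segment meets the environment; /eakuasuotexio/ is unchanged.
Rule 3 (intervocalic spirantization): /k/ is a stop between vowels /a/ and /u/, so it spirantizes to the fricative [x]. /t/ is a stop between vowels /o/ and /e/, so it spirantizes to the fricative [s]. /eakuasuotexio/ → eaxuasuosexio.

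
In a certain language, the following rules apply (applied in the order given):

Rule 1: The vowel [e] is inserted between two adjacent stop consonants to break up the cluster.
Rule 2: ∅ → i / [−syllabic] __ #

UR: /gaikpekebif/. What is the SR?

gaikepekebifi

Rule 1 (stop-cluster e-epenthesis): /k/ and /p/ form a stop–stop cluster, so [e] is inserted between them. /gaikpekebif/ → gaikepekebif.
Rule 2 (final i-epenthesis): the form ends in the consonant /f/, so [i] is inserted word-finally. /gaikepekebif/ → gaikepekebifi.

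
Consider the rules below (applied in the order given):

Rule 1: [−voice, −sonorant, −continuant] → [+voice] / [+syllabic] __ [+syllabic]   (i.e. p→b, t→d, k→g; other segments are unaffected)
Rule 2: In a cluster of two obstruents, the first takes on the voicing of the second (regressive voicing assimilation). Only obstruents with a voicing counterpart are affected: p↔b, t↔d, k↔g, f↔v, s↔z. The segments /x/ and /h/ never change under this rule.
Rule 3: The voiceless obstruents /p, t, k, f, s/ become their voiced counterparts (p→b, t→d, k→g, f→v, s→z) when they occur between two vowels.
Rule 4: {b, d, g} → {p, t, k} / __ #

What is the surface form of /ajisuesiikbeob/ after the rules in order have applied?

Rule 1 (intervocalic voicing): no segment meets the environment; /ajisuesiikbeob/ is unchanged.
Rule 2 (regressive voicing assimilation): /k/ precedes the voiced obstruent /b/, so it voices to [g] by assimilation. /ajisuesiikbeob/ → ajisuesiigbeob.
Rule 3 (intervocalic voicing): /s/ is a voiceless obstruent between vowels /i/ and /u/, so it voices to [z]. /s/ is a voiceless obstruent between vowels /e/ and /i/, so it voices to [z]. /ajisuesiigbeob/ → ajizueziigbeob.
Rule 4 (final devoicing): /b/ is a voiced stop in word-final position, so it devoices to [p]. /ajizueziigbeob/ → ajizueziigbeop.

ajizueziigbeop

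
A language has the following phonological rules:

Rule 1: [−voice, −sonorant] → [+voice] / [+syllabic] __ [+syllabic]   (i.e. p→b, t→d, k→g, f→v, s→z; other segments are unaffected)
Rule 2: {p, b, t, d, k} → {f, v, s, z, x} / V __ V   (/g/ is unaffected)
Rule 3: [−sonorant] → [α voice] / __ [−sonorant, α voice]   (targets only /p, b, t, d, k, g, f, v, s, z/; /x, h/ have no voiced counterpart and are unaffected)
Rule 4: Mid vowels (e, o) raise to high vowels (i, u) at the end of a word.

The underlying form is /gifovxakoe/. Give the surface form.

givofxagoi

Rule 1 (intervocalic voicing): /f/ is a voiceless obstruent between vowels /i/ and /o/, so it voices to [v]. /k/ is a voiceless obstruent between vowels /a/ and /o/, so it voices to [g]. /gifovxakoe/ → givovxagoe.
Rule 2 (intervocalic spirantization): no segment meets the environment; /givovxagoe/ is unchanged.
Rule 3 (regressive voicing assimilation): /v/ precedes the voiceless obstruent /x/, so it devoices to [f] by assimilation. /givovxagoe/ → givofxagoe.
Rule 4 (final vowel raising): /e/ is a mid vowel in word-final position, so it raises to [i]. /givofxagoe/ → givofxagoi.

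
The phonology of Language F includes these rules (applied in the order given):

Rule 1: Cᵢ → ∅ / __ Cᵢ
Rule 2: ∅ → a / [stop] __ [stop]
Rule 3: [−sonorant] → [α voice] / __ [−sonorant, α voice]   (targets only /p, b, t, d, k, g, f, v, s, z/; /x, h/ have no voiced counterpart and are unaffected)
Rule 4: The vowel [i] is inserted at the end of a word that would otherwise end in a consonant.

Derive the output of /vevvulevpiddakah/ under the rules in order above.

vevulefpidakahi

Rule 1 (degemination): /vv/ is a geminate; the first /v/ deletes. /dd/ is a geminate; the first /d/ deletes. /vevvulevpiddakah/ → vevulevpidakah.
Rule 2 (stop-cluster a-epenthesis): no segment meets the environment; /vevulevpidakah/ is unchanged.
Rule 3 (regressive voicing assimilation): /v/ precedes the voiceless obstruent /p/, so it devoices to [f] by assimilation. /vevulevpidakah/ → vevulefpidakah.
Rule 4 (final i-epenthesis): the form ends in the consonant /h/, so [i] is inserted word-finally. /vevulefpidakah/ → vevulefpidakahi.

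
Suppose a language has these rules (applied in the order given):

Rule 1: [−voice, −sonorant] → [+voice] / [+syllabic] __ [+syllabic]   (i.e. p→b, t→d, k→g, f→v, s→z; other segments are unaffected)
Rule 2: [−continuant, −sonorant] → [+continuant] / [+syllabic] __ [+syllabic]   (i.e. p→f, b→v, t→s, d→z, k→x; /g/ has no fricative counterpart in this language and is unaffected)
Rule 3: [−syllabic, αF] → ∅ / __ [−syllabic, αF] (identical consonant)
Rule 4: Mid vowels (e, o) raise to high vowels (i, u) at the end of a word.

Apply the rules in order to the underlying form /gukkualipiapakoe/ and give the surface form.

Rule 1 (intervocalic voicing): /p/ is a voiceless obstruent between vowels /i/ and /i/, so it voices to [b]. /p/ is a voiceless obstruent between vowels /a/ and /a/, so it voices to [b]. /k/ is a voiceless obstruent between vowels /a/ and /o/, so it voices to [g]. /gukkualipiapakoe/ → gukkualibiabagoe.
Rule 2 (intervocalic spirantization): /b/ is a stop between vowels /i/ and /i/, so it spirantizes to the fricative [v]. /b/ is a stop between vowels /a/ and /a/, so it spirantizes to the fricative [v]. /gukkualibiabagoe/ → gukkualiviavagoe.
Rule 3 (degemination): /kk/ is a geminate; the first /k/ deletes. /gukkualiviavagoe/ → gukualiviavagoe.
Rule 4 (final vowel raising): /e/ is a mid vowel in word-final position, so it raises to [i]. /gukualiviavagoe/ → gukualiviavagoi.

gukualiviavagoi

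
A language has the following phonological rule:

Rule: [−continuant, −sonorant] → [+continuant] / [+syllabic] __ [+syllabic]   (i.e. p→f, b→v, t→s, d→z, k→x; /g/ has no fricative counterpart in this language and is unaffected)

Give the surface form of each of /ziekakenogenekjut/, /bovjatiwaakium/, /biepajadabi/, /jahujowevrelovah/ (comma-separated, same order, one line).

ziexaxenogenekjut, bovjasiwaaxium, biefajazavi, jahujowevrelovah

/ziekakenogenekjut/: /k/ is a stop between vowels /e/ and /a/, so it spirantizes to the fricative [x]. /k/ is a stop between vowels /a/ and /e/, so it spirantizes to the fricative [x]. → [ziexaxenogenekjut].
/bovjatiwaakium/: /t/ is a stop between vowels /a/ and /i/, so it spirantizes to the fricative [s]. /k/ is a stop between vowels /a/ and /i/, so it spirantizes to the fricative [x]. → [bovjasiwaaxium].
/biepajadabi/: /p/ is a stop between vowels /e/ and /a/, so it spirantizes to the fricative [f]. /d/ is a stop between vowels /a/ and /a/, so it spirantizes to the fricative [z]. /b/ is a stop between vowels /a/ and /i/, so it spirantizes to the fricative [v]. → [biefajazavi].
/jahujowevrelovah/: the rule's environment is not met; surfaces unchanged as [jahujowevrelovah].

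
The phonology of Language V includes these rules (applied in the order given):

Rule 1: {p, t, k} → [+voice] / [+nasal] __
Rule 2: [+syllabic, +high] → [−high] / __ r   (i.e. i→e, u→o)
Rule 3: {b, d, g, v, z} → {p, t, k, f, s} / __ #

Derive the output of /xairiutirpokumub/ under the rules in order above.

xaeriuterpokumup

Rule 1 (post-nasal voicing): no segment meets the environment; /xairiutirpokumub/ is unchanged.
Rule 2 (pre-rhotic lowering): /i/ is a high vowel immediately before /r/, so it lowers to [e]. /i/ is a high vowel immediately before /r/, so it lowers to [e]. /xairiutirpokumub/ → xaeriuterpokumub.
Rule 3 (final devoicing): /b/ is a voiced obstruent in word-final position, so it devoices to [p]. /xaeriuterpokumub/ → xaeriuterpokumup.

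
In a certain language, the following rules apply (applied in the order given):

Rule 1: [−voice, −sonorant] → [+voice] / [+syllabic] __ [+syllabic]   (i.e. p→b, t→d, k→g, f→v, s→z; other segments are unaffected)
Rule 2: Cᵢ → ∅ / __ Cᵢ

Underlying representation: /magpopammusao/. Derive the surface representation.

magpobamuzao

Rule 1 (intervocalic voicing): /p/ is a voiceless obstruent between vowels /o/ and /a/, so it voices to [b]. /s/ is a voiceless obstruent between vowels /u/ and /a/, so it voices to [z]. /magpopammusao/ → magpobammuzao.
Rule 2 (degemination): /mm/ is a geminate; the first /m/ deletes. /magpobammuzao/ → magpobamuzao.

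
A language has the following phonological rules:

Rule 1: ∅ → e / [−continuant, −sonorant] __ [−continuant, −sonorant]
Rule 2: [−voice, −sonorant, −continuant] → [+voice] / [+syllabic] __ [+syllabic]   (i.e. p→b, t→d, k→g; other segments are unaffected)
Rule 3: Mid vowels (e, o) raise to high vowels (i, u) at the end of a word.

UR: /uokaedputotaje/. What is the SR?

uogaedebudodaji

Rule 1 (stop-cluster e-epenthesis): /d/ and /p/ form a stop–stop cluster, so [e] is inserted between them. /uokaedputotaje/ → uokaedeputotaje.
Rule 2 (intervocalic voicing): /k/ is a voiceless stop between vowels /o/ and /a/, so it voices to [g]. /p/ is a voiceless stop between vowels /e/ and /u/, so it voices to [b]. /t/ is a voiceless stop between vowels /u/ and /o/, so it voices to [d]. /t/ is a voiceless stop between vowels /o/ and /a/, so it voices to [d]. /uokaedeputotaje/ → uogaedebudodaje.
Rule 3 (final vowel raising): /e/ is a mid vowel in word-final position, so it raises to [i]. /uogaedebudodaje/ → uogaedebudodaji.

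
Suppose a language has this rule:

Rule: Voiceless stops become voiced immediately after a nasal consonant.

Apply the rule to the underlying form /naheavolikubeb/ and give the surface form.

naheavolikubeb

No segment of /naheavolikubeb/ meets the structural description of the rule, so the form surfaces unchanged.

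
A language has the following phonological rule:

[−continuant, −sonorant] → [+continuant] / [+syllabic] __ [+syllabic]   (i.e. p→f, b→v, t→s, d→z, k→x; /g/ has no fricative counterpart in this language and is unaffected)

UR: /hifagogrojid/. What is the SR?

No segment of /hifagogrojid/ meets the structural description of the rule, so the form surfaces unchanged.

hifagogrojid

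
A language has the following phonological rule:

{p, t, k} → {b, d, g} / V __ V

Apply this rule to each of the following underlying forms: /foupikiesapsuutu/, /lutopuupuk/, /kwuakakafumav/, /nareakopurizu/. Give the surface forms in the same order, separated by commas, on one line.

/foupikiesapsuutu/: /p/ is a voiceless stop between vowels /u/ and /i/, so it voices to [b]. /k/ is a voiceless stop between vowels /i/ and /i/, so it voices to [g]. /t/ is a voiceless stop between vowels /u/ and /u/, so it voices to [d]. → [foubigiesapsuudu].
/lutopuupuk/: /t/ is a voiceless stop between vowels /u/ and /o/, so it voices to [d]. /p/ is a voiceless stop between vowels /o/ and /u/, so it voices to [b]. /p/ is a voiceless stop between vowels /u/ and /u/, so it voices to [b]. → [ludobuubuk].
/kwuakakafumav/: /k/ is a voiceless stop between vowels /a/ and /a/, so it voices to [g]. /k/ is a voiceless stop between vowels /a/ and /a/, so it voices to [g]. → [kwuagagafumav].
/nareakopurizu/: /k/ is a voiceless stop between vowels /a/ and /o/, so it voices to [g]. /p/ is a voiceless stop between vowels /o/ and /u/, so it voices to [b]. → [nareagoburizu].

foubigiesapsuudu, ludobuubuk, kwuagagafumav, nareagoburizu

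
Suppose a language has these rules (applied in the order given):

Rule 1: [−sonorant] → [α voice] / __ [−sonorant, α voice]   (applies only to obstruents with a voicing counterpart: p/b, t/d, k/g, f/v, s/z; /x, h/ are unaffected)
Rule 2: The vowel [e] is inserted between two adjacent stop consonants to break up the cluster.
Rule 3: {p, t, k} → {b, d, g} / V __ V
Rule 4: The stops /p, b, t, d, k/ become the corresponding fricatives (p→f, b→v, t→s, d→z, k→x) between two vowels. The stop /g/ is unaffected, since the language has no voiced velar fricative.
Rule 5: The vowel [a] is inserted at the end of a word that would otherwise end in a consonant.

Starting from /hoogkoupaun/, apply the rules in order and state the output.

Rule 1 (regressive voicing assimilation): /g/ precedes the voiceless obstruent /k/, so it devoices to [k] by assimilation. /hoogkoupaun/ → hookkoupaun.
Rule 2 (stop-cluster e-epenthesis): /k/ and /k/ form a stop–stop cluster, so [e] is inserted between them. /hookkoupaun/ → hookekoupaun.
Rule 3 (intervocalic voicing): /k/ is a voiceless stop between vowels /o/ and /e/, so it voices to [g]. /k/ is a voiceless stop between vowels /e/ and /o/, so it voices to [g]. /p/ is a voiceless stop between vowels /u/ and /a/, so it voices to [b]. /hookekoupaun/ → hoogegoubaun.
Rule 4 (intervocalic spirantization): /b/ is a stop between vowels /u/ and /a/, so it spirantizes to the fricative [v]. /hoogegoubaun/ → hoogegouvaun.
Rule 5 (final a-epenthesis): the form ends in the consonant /n/, so [a] is inserted word-finally. /hoogegouvaun/ → hoogegouvauna.

hoogegouvauna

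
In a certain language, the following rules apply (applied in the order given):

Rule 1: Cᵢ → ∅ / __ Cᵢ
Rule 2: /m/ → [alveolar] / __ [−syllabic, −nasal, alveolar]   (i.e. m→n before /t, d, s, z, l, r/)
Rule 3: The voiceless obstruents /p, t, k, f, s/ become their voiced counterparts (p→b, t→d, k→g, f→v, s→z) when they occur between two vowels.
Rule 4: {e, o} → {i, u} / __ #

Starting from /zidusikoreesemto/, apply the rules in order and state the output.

ziduzigoreezentu

Rule 1 (degemination): no segment meets the environment; /zidusikoreesemto/ is unchanged.
Rule 2 (nasal place assimilation): /m/ precedes the alveolar consonant /t/, so it assimilates in place to [n]. /zidusikoreesemto/ → zidusikoreesento.
Rule 3 (intervocalic voicing): /s/ is a voiceless obstruent between vowels /u/ and /i/, so it voices to [z]. /k/ is a voiceless obstruent between vowels /i/ and /o/, so it voices to [g]. /s/ is a voiceless obstruent between vowels /e/ and /e/, so it voices to [z]. /zidusikoreesento/ → ziduzigoreezento.
Rule 4 (final vowel raising): /o/ is a mid vowel in word-final position, so it raises to [u]. /ziduzigoreezento/ → ziduzigoreezentu.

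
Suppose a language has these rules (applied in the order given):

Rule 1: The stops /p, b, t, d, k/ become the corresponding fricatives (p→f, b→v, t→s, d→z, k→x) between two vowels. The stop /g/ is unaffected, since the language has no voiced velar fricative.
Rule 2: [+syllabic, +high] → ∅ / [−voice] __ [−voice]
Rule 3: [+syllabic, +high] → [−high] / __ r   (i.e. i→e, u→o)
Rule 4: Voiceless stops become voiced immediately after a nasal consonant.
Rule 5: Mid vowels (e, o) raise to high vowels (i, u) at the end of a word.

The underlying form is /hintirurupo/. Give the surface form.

hinderorufu

Rule 1 (intervocalic spirantization): /p/ is a stop between vowels /u/ and /o/, so it spirantizes to the fricative [f]. /hintirurupo/ → hintirurufo.
Rule 2 (high vowel syncope): no segment meets the environment; /hintirurufo/ is unchanged.
Rule 3 (pre-rhotic lowering): /i/ is a high vowel immediately before /r/, so it lowers to [e]. /u/ is a high vowel immediately before /r/, so it lowers to [o]. /hintirurufo/ → hinterorufo.
Rule 4 (post-nasal voicing): /t/ is a voiceless stop immediately after the nasal /n/, so it voices to [d]. /hinterorufo/ → hinderorufo.
Rule 5 (final vowel raising): /o/ is a mid vowel in word-final position, so it raises to [u]. /hinderorufo/ → hinderorufu.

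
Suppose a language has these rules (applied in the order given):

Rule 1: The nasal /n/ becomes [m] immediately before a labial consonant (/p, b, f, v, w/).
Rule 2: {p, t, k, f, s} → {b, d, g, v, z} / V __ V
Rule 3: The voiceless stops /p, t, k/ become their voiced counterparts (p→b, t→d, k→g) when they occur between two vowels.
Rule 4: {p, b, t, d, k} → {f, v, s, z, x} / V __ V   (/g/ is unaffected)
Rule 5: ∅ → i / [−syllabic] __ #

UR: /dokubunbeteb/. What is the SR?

Rule 1 (nasal place assimilation): /n/ precedes the labial consonant /b/, so it assimilates in place to [m]. /dokubunbeteb/ → dokubumbeteb.
Rule 2 (intervocalic voicing): /k/ is a voiceless obstruent between vowels /o/ and /u/, so it voices to [g]. /t/ is a voiceless obstruent between vowels /e/ and /e/, so it voices to [d]. /dokubumbeteb/ → dogubumbedeb.
Rule 3 (intervocalic voicing): no segment meets the environment; /dogubumbedeb/ is unchanged.
Rule 4 (intervocalic spirantization): /b/ is a stop between vowels /u/ and /u/, so it spirantizes to the fricative [v]. /d/ is a stop between vowels /e/ and /e/, so it spirantizes to the fricative [z]. /dogubumbedeb/ → doguvumbezeb.
Rule 5 (final i-epenthesis): the form ends in the consonant /b/, so [i] is inserted word-finally. /doguvumbezeb/ → doguvumbezebi.

doguvumbezebi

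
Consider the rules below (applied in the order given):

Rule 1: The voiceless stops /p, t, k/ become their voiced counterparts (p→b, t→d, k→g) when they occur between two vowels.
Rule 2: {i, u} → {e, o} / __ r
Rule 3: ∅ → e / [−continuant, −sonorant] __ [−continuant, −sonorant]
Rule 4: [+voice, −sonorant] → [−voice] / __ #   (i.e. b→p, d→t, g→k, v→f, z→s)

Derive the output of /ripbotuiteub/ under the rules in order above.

Rule 1 (intervocalic voicing): /t/ is a voiceless stop between vowels /o/ and /u/, so it voices to [d]. /t/ is a voiceless stop between vowels /i/ and /e/, so it voices to [d]. /ripbotuiteub/ → ripboduideub.
Rule 2 (pre-rhotic lowering): no segment meets the environment; /ripboduideub/ is unchanged.
Rule 3 (stop-cluster e-epenthesis): /p/ and /b/ form a stop–stop cluster, so [e] is inserted between them. /ripboduideub/ → ripeboduideub.
Rule 4 (final devoicing): /b/ is a voiced obstruent in word-final position, so it devoices to [p]. /ripeboduideub/ → ripeboduideup.

ripeboduideup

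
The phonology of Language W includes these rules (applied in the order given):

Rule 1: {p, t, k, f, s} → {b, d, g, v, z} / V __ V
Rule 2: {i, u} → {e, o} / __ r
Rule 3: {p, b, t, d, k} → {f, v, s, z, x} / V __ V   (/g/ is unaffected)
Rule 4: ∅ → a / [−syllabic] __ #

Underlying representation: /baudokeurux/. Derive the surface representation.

Rule 1 (intervocalic voicing): /k/ is a voiceless obstruent between vowels /o/ and /e/, so it voices to [g]. /baudokeurux/ → baudogeurux.
Rule 2 (pre-rhotic lowering): /u/ is a high vowel immediately before /r/, so it lowers to [o]. /baudogeurux/ → baudogeorux.
Rule 3 (intervocalic spirantization): /d/ is a stop between vowels /u/ and /o/, so it spirantizes to the fricative [z]. /baudogeorux/ → bauzogeorux.
Rule 4 (final a-epenthesis): the form ends in the consonant /x/, so [a] is inserted word-finally. /bauzogeorux/ → bauzogeoruxa.

bauzogeoruxa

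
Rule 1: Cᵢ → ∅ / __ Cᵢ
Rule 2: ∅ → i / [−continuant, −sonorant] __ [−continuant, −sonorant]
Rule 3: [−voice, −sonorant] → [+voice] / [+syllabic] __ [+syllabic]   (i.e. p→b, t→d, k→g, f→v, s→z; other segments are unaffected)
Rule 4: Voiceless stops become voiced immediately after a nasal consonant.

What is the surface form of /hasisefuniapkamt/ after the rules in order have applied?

hazizevuniabigamd

Rule 1 (degemination): no segment meets the environment; /hasisefuniapkamt/ is unchanged.
Rule 2 (stop-cluster i-epenthesis): /p/ and /k/ form a stop–stop cluster, so [i] is inserted between them. /hasisefuniapkamt/ → hasisefuniapikamt.
Rule 3 (intervocalic voicing): /s/ is a voiceless obstruent between vowels /a/ and /i/, so it voices to [z]. /s/ is a voiceless obstruent between vowels /i/ and /e/, so it voices to [z]. /f/ is a voiceless obstruent between vowels /e/ and /u/, so it voices to [v]. /p/ is a voiceless obstruent between vowels /a/ and /i/, so it voices to [b]. /k/ is a voiceless obstruent between vowels /i/ and /a/, so it voices to [g]. /hasisefuniapikamt/ → hazizevuniabigamt.
Rule 4 (post-nasal voicing): /t/ is a voiceless stop immediately after the nasal /m/, so it voices to [d]. /hazizevuniabigamt/ → hazizevuniabigamd.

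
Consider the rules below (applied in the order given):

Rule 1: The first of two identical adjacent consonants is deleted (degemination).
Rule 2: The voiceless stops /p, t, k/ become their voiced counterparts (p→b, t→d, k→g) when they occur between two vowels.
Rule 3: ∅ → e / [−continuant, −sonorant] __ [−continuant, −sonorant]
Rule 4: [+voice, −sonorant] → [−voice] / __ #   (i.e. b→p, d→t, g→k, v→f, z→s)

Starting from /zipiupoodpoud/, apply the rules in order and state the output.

zibiuboodepout

Rule 1 (degemination): no segment meets the environment; /zipiupoodpoud/ is unchanged.
Rule 2 (intervocalic voicing): /p/ is a voiceless stop between vowels /i/ and /i/, so it voices to [b]. /p/ is a voiceless stop between vowels /u/ and /o/, so it voices to [b]. /zipiupoodpoud/ → zibiuboodpoud.
Rule 3 (stop-cluster e-epenthesis): /d/ and /p/ form a stop–stop cluster, so [e] is inserted between them. /zibiuboodpoud/ → zibiuboodepoud.
Rule 4 (final devoicing): /d/ is a voiced obstruent in word-final position, so it devoices to [t]. /zibiuboodepoud/ → zibiuboodepout.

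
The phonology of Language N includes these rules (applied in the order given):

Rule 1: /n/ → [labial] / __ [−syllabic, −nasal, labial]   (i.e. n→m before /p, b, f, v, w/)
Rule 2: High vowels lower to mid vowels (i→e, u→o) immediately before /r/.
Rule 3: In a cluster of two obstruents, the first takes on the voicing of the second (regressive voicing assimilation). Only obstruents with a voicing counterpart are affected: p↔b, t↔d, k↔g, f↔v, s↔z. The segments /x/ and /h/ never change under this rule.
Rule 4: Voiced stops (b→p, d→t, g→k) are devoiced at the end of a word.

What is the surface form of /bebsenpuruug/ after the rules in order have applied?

bepsemporuuk

Rule 1 (nasal place assimilation): /n/ precedes the labial consonant /p/, so it assimilates in place to [m]. /bebsenpuruug/ → bebsempuruug.
Rule 2 (pre-rhotic lowering): /u/ is a high vowel immediately before /r/, so it lowers to [o]. /bebsempuruug/ → bebsemporuug.
Rule 3 (regressive voicing assimilation): /b/ precedes the voiceless obstruent /s/, so it devoices to [p] by assimilation. /bebsemporuug/ → bepsemporuug.
Rule 4 (final devoicing): /g/ is a voiced stop in word-final position, so it devoices to [k]. /bepsemporuug/ → bepsemporuuk.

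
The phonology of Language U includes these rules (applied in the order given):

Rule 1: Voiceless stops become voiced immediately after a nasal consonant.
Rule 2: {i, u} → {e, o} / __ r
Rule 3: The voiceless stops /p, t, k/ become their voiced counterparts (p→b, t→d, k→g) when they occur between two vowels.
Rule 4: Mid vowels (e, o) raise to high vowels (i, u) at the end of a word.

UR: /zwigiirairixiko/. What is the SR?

Rule 1 (post-nasal voicing): no segment meets the environment; /zwigiirairixiko/ is unchanged.
Rule 2 (pre-rhotic lowering): /i/ is a high vowel immediately before /r/, so it lowers to [e]. /i/ is a high vowel immediately before /r/, so it lowers to [e]. /zwigiirairixiko/ → zwigieraerixiko.
Rule 3 (intervocalic voicing): /k/ is a voiceless stop between vowels /i/ and /o/, so it voices to [g]. /zwigieraerixiko/ → zwigieraerixigo.
Rule 4 (final vowel raising): /o/ is a mid vowel in word-final position, so it raises to [u]. /zwigieraerixigo/ → zwigieraerixigu.

zwigieraerixigu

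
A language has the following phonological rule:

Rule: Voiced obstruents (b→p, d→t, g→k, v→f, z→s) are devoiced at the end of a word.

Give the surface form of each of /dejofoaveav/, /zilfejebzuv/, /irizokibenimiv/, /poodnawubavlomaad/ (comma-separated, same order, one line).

dejofoaveaf, zilfejebzuf, irizokibenimif, poodnawubavlomaat

/dejofoaveav/: /v/ is a voiced obstruent in word-final position, so it devoices to [f]. → [dejofoaveaf].
/zilfejebzuv/: /v/ is a voiced obstruent in word-final position, so it devoices to [f]. → [zilfejebzuf].
/irizokibenimiv/: /v/ is a voiced obstruent in word-final position, so it devoices to [f]. → [irizokibenimif].
/poodnawubavlomaad/: /d/ is a voiced obstruent in word-final position, so it devoices to [t]. → [poodnawubavlomaat].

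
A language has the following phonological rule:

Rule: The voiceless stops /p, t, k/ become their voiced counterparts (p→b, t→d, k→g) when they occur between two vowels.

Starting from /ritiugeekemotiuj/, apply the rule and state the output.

ridiugeegemodiuj

/t/ is a voiceless stop between vowels /i/ and /i/, so it voices to [d].
/k/ is a voiceless stop between vowels /e/ and /e/, so it voices to [g].
/t/ is a voiceless stop between vowels /o/ and /i/, so it voices to [d].
Surface form: [ridiugeegemodiuj].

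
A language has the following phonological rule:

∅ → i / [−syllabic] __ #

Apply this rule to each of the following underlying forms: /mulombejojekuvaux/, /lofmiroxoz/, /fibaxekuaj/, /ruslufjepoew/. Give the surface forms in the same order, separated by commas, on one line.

/mulombejojekuvaux/: the form ends in the consonant /x/, so [i] is inserted word-finally. → [mulombejojekuvauxi].
/lofmiroxoz/: the form ends in the consonant /z/, so [i] is inserted word-finally. → [lofmiroxozi].
/fibaxekuaj/: the form ends in the consonant /j/, so [i] is inserted word-finally. → [fibaxekuaji].
/ruslufjepoew/: the form ends in the consonant /w/, so [i] is inserted word-finally. → [ruslufjepoewi].

mulombejojekuvauxi, lofmiroxozi, fibaxekuaji, ruslufjepoewi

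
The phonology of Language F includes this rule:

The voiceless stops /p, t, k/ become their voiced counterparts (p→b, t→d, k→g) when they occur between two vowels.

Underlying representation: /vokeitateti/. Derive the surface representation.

/k/ is a voiceless stop between vowels /o/ and /e/, so it voices to [g].
/t/ is a voiceless stop between vowels /i/ and /a/, so it voices to [d].
/t/ is a voiceless stop between vowels /a/ and /e/, so it voices to [d].
/t/ is a voiceless stop between vowels /e/ and /i/, so it voices to [d].
Surface form: [vogeidadedi].

vogeidadedi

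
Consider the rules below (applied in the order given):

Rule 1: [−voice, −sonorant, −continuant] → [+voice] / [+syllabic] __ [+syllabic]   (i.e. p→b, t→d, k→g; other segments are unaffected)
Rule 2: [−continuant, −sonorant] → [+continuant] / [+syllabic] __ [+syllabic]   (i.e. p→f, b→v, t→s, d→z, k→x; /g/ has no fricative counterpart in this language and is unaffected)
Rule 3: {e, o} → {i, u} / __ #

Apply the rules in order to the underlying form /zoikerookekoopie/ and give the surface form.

Rule 1 (intervocalic voicing): /k/ is a voiceless stop between vowels /i/ and /e/, so it voices to [g]. /k/ is a voiceless stop between vowels /o/ and /e/, so it voices to [g]. /k/ is a voiceless stop between vowels /e/ and /o/, so it voices to [g]. /p/ is a voiceless stop between vowels /o/ and /i/, so it voices to [b]. /zoikerookekoopie/ → zoigeroogegoobie.
Rule 2 (intervocalic spirantization): /b/ is a stop between vowels /o/ and /i/, so it spirantizes to the fricative [v]. /zoigeroogegoobie/ → zoigeroogegoovie.
Rule 3 (final vowel raising): /e/ is a mid vowel in word-final position, so it raises to [i]. /zoigeroogegoovie/ → zoigeroogegoovii.

zoigeroogegoovii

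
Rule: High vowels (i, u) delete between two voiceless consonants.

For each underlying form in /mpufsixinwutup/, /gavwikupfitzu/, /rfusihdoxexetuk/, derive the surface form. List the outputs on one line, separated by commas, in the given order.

mpfsxinwutp, gavwikpftzu, rfshdoxexetk

/mpufsixinwutup/: /u/ is a high vowel flanked by voiceless consonants /p/ and /f/, so it deletes. /i/ is a high vowel flanked by voiceless consonants /s/ and /x/, so it deletes. /u/ is a high vowel flanked by voiceless consonants /t/ and /p/, so it deletes. → [mpfsxinwutp].
/gavwikupfitzu/: /u/ is a high vowel flanked by voiceless consonants /k/ and /p/, so it deletes. /i/ is a high vowel flanked by voiceless consonants /f/ and /t/, so it deletes. → [gavwikpftzu].
/rfusihdoxexetuk/: /u/ is a high vowel flanked by voiceless consonants /f/ and /s/, so it deletes. /i/ is a high vowel flanked by voiceless consonants /s/ and /h/, so it deletes. /u/ is a high vowel flanked by voiceless consonants /t/ and /k/, so it deletes. → [rfshdoxexetk].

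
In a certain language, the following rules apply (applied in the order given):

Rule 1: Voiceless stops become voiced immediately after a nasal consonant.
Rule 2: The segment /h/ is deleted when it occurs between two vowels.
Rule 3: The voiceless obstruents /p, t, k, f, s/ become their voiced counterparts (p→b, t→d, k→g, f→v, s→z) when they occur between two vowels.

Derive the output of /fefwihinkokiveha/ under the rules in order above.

fefwiingogivea

Rule 1 (post-nasal voicing): /k/ is a voiceless stop immediately after the nasal /n/, so it voices to [g]. /fefwihinkokiveha/ → fefwihingokiveha.
Rule 2 (intervocalic h-deletion): /h/ occurs between vowels /i/ and /i/, so it deletes. /h/ occurs between vowels /e/ and /a/, so it deletes. /fefwihingokiveha/ → fefwiingokivea.
Rule 3 (intervocalic voicing): /k/ is a voiceless obstruent between vowels /o/ and /i/, so it voices to [g]. /fefwiingokivea/ → fefwiingogivea.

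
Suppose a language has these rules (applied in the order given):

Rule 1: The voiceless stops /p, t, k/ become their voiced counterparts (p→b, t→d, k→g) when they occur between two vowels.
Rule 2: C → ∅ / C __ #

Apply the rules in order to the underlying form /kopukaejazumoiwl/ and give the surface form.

Rule 1 (intervocalic voicing): /p/ is a voiceless stop between vowels /o/ and /u/, so it voices to [b]. /k/ is a voiceless stop between vowels /u/ and /a/, so it voices to [g]. /kopukaejazumoiwl/ → kobugaejazumoiwl.
Rule 2 (final cluster simplification): /l/ is the second consonant of a word-final cluster /wl/, so it deletes. /kobugaejazumoiwl/ → kobugaejazumoiw.

kobugaejazumoiw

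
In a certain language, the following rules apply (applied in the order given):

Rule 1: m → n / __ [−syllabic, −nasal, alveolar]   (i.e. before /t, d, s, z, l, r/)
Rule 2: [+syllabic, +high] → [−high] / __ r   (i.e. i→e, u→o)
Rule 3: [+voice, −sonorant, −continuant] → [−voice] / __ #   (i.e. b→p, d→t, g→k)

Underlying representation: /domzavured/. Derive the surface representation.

donzavoret

Rule 1 (nasal place assimilation): /m/ precedes the alveolar consonant /z/, so it assimilates in place to [n]. /domzavured/ → donzavured.
Rule 2 (pre-rhotic lowering): /u/ is a high vowel immediately before /r/, so it lowers to [o]. /donzavured/ → donzavored.
Rule 3 (final devoicing): /d/ is a voiced stop in word-final position, so it devoices to [t]. /donzavored/ → donzavoret.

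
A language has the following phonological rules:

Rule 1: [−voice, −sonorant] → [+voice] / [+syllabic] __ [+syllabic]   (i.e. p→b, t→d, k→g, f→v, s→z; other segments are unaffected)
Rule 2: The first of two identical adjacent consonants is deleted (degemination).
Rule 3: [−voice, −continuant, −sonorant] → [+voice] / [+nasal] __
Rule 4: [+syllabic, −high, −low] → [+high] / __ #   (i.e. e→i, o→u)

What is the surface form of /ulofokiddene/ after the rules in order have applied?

Rule 1 (intervocalic voicing): /f/ is a voiceless obstruent between vowels /o/ and /o/, so it voices to [v]. /k/ is a voiceless obstruent between vowels /o/ and /i/, so it voices to [g]. /ulofokiddene/ → ulovogiddene.
Rule 2 (degemination): /dd/ is a geminate; the first /d/ deletes. /ulovogiddene/ → ulovogidene.
Rule 3 (post-nasal voicing): no segment meets the environment; /ulovogidene/ is unchanged.
Rule 4 (final vowel raising): /e/ is a mid vowel in word-final position, so it raises to [i]. /ulovogidene/ → ulovogideni.

ulovogideni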